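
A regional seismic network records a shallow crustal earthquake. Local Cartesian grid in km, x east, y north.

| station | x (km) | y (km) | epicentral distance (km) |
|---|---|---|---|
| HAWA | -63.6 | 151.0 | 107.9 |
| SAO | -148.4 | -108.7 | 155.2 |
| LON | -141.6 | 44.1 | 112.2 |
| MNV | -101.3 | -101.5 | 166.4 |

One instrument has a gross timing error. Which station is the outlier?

SAO

Solve using three stations at a time. Using HAWA, LON, MNV (subtract circle equations pairwise → linear system) gives (x, y) ≈ (-29.5, 48.6).
Distances from that point to each station vs reported:
  HAWA: calculated 107.9 vs reported 107.9 → residual 0.0 km
  SAO: calculated 197.2 vs reported 155.2 → residual 42.0 km
  LON: calculated 112.2 vs reported 112.2 → residual 0.0 km
  MNV: calculated 166.4 vs reported 166.4 → residual 0.0 km
HAWA, LON, MNV are mutually consistent (residuals ≈ 0); SAO is off by 42.0 km.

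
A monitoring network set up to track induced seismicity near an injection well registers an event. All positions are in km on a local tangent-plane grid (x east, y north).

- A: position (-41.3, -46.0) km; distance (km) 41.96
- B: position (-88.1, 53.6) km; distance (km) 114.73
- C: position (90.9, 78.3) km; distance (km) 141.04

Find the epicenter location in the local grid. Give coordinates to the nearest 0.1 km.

-4.8 km east, -25.3 km north

Circle about each station: (x + 41.3)² + (y + 46.0)² = 41.96²; (x + 88.1)² + (y − 53.6)² = 114.73²; (x − 90.9)² + (y − 78.3)² = 141.04².
Subtracting the A equation from the B and C equations removes the quadratic terms:
-93.6 x + 199.2 y = -4589.45
264.4 x + 248.6 y = -7559.63
Solving the 2×2 system: x ≈ -4.8, y ≈ -25.3 km.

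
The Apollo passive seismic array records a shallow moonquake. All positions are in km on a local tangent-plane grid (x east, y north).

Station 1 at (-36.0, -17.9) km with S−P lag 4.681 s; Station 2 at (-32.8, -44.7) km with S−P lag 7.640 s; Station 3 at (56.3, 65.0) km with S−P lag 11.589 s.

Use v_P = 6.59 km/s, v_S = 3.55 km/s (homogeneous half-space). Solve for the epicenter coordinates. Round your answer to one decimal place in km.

-14.9 km east, 11.3 km north

Distance from S−P lag: d = Δt · v_P v_S / (v_P − v_S) = Δt · (6.59·3.55)/(6.59−3.55) ≈ 7.6956·Δt.
So d_Station 1 = 36.02, d_Station 2 = 58.79, d_Station 3 = 89.18 km.
Circle about each station: (x + 36.0)² + (y + 17.9)² = 36.02²; (x + 32.8)² + (y + 44.7)² = 58.79²; (x − 56.3)² + (y − 65.0)² = 89.18².
Subtracting the Station 1 equation from the Station 2 and Station 3 equations removes the quadratic terms:
6.4 x − 53.6 y = -701.30
184.6 x + 165.8 y = -877.35
Solving the 2×2 system: x ≈ -14.9, y ≈ 11.3 km.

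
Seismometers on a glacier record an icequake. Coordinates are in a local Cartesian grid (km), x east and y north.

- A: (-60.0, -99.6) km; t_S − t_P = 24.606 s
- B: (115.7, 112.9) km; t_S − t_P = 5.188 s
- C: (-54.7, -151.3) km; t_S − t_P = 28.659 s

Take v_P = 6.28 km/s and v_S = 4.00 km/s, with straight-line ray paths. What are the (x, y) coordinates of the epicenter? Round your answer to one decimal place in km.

x ≈ 65.7 km, y ≈ 140.6 km

Distance from S−P lag: d = Δt · v_P v_S / (v_P − v_S) = Δt · (6.28·4.00)/(6.28−4.00) ≈ 11.0175·Δt.
So d_A = 271.10, d_B = 57.16, d_C = 315.75 km.
Circle about each station: (x + 60.0)² + (y + 99.6)² = 271.10²; (x − 115.7)² + (y − 112.9)² = 57.16²; (x + 54.7)² + (y + 151.3)² = 315.75².
Subtracting pairs of circle equations eliminates x²+y² and gives linear equations (the radical axes):
351.4 x + 425.0 y = 82840.68
10.6 x − 103.4 y = -13839.23
Solving the 2×2 system: x ≈ 65.7, y ≈ 140.6 km.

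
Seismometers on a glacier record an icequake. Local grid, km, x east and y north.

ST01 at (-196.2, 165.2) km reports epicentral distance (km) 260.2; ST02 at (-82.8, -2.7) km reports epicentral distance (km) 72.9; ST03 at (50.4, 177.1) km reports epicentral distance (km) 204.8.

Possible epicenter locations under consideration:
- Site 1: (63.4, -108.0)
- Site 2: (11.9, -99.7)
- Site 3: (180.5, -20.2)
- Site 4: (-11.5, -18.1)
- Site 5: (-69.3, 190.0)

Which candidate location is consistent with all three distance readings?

For each candidate, compare |candidate − station| to the reported distance:
Site 1: residuals ST01 116.7, ST02 107.3, ST03 80.6 → max 116.7 km
Site 2: residuals ST01 76.7, ST02 62.7, ST03 74.7 → max 76.7 km
Site 3: residuals ST01 159.7, ST02 191.0, ST03 31.5 → max 191.0 km
Site 4: residuals ST01 0.0, ST02 0.0, ST03 0.0 → max 0.0 km
Site 5: residuals ST01 130.9, ST02 120.3, ST03 84.4 → max 130.9 km
Only Site 4 has all residuals ≈ 0.

Site 4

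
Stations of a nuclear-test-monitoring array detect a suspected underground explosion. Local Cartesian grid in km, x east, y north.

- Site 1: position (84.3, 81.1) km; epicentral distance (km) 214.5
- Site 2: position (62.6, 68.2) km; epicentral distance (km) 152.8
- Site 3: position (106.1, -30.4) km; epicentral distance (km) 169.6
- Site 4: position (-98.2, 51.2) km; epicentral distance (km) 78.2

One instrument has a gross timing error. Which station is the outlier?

Site 1

Solve using three stations at a time. Using Site 2, Site 3, Site 4 (subtract circle equations pairwise → linear system) gives (x, y) ≈ (-63.1, -18.7).
Distances from that point to each station vs reported:
  Site 1: calculated 178.0 vs reported 214.5 → residual 36.5 km
  Site 2: calculated 152.8 vs reported 152.8 → residual 0.0 km
  Site 3: calculated 169.6 vs reported 169.6 → residual 0.0 km
  Site 4: calculated 78.2 vs reported 78.2 → residual 0.0 km
Site 2, Site 3, Site 4 are mutually consistent (residuals ≈ 0); Site 1 is off by 36.5 km.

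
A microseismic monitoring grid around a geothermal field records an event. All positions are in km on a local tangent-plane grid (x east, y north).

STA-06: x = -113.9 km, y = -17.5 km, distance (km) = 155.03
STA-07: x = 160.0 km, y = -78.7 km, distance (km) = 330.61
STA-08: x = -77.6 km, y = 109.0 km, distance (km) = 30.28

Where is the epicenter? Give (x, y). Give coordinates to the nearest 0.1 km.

Circle about each station: (x + 113.9)² + (y + 17.5)² = 155.03²; (x − 160.0)² + (y + 78.7)² = 330.61²; (x + 77.6)² + (y − 109.0)² = 30.28².
Subtracting pairs of circle equations eliminates x²+y² and gives linear equations (the radical axes):
547.8 x − 122.4 y = -66754.44
72.6 x + 253.0 y = 27740.72
Solving the 2×2 system: x ≈ -91.5, y ≈ 135.9 km.

-91.5 km east, 135.9 km north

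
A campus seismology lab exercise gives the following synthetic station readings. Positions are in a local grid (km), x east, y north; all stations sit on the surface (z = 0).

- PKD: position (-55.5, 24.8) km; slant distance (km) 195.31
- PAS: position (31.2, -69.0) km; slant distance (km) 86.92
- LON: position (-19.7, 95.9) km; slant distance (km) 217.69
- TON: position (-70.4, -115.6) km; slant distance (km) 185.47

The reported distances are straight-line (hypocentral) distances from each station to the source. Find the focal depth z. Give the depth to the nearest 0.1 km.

depth ≈ 44.8 km

Each station gives a sphere (x−x_i)² + (y−y_i)² + z² = d_i² (stations at z=0).
Subtracting the PKD sphere from PAS and LON: z² cancels, leaving linear equations in x and y:
173.4 x − 187.6 y = 32630.06
71.6 x + 142.2 y = -3353.33
Solving: x ≈ 105.302, y ≈ -76.603 km (keep extra digits for the depth step; rounded: 105.3, -76.6).
Then from the PKD sphere: z² = 195.31² − (x + 55.5)² − (y − 24.8)² with x = 105.302, y = -76.603, so z ≈ 44.790 ≈ 44.8 km.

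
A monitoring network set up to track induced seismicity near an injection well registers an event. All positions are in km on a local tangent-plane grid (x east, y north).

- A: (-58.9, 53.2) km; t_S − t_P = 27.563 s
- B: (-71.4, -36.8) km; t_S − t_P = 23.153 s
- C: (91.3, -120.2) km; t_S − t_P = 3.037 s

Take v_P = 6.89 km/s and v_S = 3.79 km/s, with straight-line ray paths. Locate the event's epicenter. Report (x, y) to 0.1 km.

111.5 km east, -104.5 km north

Distance from S−P lag: d = Δt · v_P v_S / (v_P − v_S) = Δt · (6.89·3.79)/(6.89−3.79) ≈ 8.4236·Δt.
So d_A = 232.18, d_B = 195.03, d_C = 25.58 km.
Circle about each station: (x + 58.9)² + (y − 53.2)² = 232.18²; (x + 71.4)² + (y + 36.8)² = 195.03²; (x − 91.3)² + (y + 120.2)² = 25.58².
Subtracting the A equation from the B and C equations removes the quadratic terms:
-25.0 x − 180.0 y = 16023.60
300.4 x − 346.8 y = 69737.50
Solving the 2×2 system: x ≈ 111.5, y ≈ -104.5 km.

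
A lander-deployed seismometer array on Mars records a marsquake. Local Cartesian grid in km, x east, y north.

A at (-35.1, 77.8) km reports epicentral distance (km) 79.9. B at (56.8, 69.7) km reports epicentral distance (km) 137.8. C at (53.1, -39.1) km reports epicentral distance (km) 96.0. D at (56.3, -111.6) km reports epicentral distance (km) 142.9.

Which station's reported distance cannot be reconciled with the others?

B

Solve using three stations at a time. Using A, C, D (subtract circle equations pairwise → linear system) gives (x, y) ≈ (-35.4, -2.1).
Distances from that point to each station vs reported:
  A: calculated 79.9 vs reported 79.9 → residual 0.0 km
  B: calculated 116.9 vs reported 137.8 → residual 20.9 km
  C: calculated 96.0 vs reported 96.0 → residual 0.0 km
  D: calculated 142.9 vs reported 142.9 → residual 0.0 km
A, C, D are mutually consistent (residuals ≈ 0); B is off by 20.9 km.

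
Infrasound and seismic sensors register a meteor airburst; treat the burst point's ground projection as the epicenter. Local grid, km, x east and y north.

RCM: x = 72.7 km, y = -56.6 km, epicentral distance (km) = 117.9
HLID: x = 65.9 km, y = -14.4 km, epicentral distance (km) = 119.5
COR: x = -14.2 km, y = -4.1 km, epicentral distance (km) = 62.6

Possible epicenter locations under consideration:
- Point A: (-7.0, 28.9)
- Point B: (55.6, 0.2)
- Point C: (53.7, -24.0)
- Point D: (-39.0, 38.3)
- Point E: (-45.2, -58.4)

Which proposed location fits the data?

For each candidate, compare |candidate − station| to the reported distance:
Point A: residuals RCM 1.0, HLID 34.7, COR 28.8 → max 34.7 km
Point B: residuals RCM 58.6, HLID 101.6, COR 7.3 → max 101.6 km
Point C: residuals RCM 80.2, HLID 104.0, COR 8.2 → max 104.0 km
Point D: residuals RCM 28.7, HLID 2.1, COR 13.5 → max 28.7 km
Point E: residuals RCM 0.0, HLID 0.0, COR 0.1 → max 0.1 km
Only Point E has all residuals ≈ 0.

Point E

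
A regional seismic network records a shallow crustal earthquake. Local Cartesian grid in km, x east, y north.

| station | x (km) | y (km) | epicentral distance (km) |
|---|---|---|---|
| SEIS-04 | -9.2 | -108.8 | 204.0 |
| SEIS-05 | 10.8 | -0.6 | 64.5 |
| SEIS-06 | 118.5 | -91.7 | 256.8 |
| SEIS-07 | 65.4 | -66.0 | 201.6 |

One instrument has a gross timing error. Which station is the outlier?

Solve using three stations at a time. Using SEIS-04, SEIS-06, SEIS-07 (subtract circle equations pairwise → linear system) gives (x, y) ≈ (-65.8, 87.6).
Distances from that point to each station vs reported:
  SEIS-04: calculated 204.4 vs reported 204.0 → residual 0.4 km
  SEIS-05: calculated 116.8 vs reported 64.5 → residual 52.3 km
  SEIS-06: calculated 257.1 vs reported 256.8 → residual 0.3 km
  SEIS-07: calculated 202.0 vs reported 201.6 → residual 0.4 km
SEIS-04, SEIS-06, SEIS-07 are mutually consistent (residuals ≈ 0); SEIS-05 is off by 52.3 km.

SEIS-05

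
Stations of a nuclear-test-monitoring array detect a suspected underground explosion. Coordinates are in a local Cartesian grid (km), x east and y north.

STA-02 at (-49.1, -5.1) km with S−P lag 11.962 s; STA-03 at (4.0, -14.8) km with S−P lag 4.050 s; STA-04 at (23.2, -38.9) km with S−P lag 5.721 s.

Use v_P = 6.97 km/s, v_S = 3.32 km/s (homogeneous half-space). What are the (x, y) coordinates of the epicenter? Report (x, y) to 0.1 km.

Distance from S−P lag: d = Δt · v_P v_S / (v_P − v_S) = Δt · (6.97·3.32)/(6.97−3.32) ≈ 6.3398·Δt.
So d_STA-02 = 75.84, d_STA-03 = 25.68, d_STA-04 = 36.27 km.
Circle about each station: (x + 49.1)² + (y + 5.1)² = 75.84²; (x − 4.0)² + (y + 14.8)² = 25.68²; (x − 23.2)² + (y + 38.9)² = 36.27².
Subtracting the STA-02 equation from the STA-03 and STA-04 equations removes the quadratic terms:
106.2 x − 19.4 y = 2890.46
144.6 x − 67.6 y = 4050.82
Solving the 2×2 system: x ≈ 26.7, y ≈ -2.8 km.

(26.7, -2.8)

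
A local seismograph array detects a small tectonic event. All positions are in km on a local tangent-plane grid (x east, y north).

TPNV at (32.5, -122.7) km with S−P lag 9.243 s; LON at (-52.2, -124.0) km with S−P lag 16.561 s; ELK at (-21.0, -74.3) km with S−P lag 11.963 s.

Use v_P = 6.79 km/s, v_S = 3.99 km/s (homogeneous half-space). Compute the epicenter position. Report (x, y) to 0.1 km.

Distance from S−P lag: d = Δt · v_P v_S / (v_P − v_S) = Δt · (6.79·3.99)/(6.79−3.99) ≈ 9.6758·Δt.
So d_TPNV = 89.43, d_LON = 160.24, d_ELK = 115.75 km.
Circle about each station: (x − 32.5)² + (y + 122.7)² = 89.43²; (x + 52.2)² + (y + 124.0)² = 160.24²; (x + 21.0)² + (y + 74.3)² = 115.75².
Subtracting the TPNV equation from the LON and ELK equations removes the quadratic terms:
-169.4 x − 2.6 y = -15689.83
-107.0 x + 96.8 y = -15550.39
Solving the 2×2 system: x ≈ 93.5, y ≈ -57.3 km.

(93.5, -57.3)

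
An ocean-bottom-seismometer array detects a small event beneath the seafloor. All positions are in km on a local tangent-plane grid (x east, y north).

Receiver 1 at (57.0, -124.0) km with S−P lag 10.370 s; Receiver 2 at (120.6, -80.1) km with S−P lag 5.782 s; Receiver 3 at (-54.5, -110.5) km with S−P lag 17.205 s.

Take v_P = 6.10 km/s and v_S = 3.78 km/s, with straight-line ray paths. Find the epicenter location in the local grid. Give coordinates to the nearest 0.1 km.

95.5 km east, -28.4 km north

Distance from S−P lag: d = Δt · v_P v_S / (v_P − v_S) = Δt · (6.10·3.78)/(6.10−3.78) ≈ 9.9388·Δt.
So d_Receiver 1 = 103.07, d_Receiver 2 = 57.47, d_Receiver 3 = 171.00 km.
Circle about each station: (x − 57.0)² + (y + 124.0)² = 103.07²; (x − 120.6)² + (y + 80.1)² = 57.47²; (x + 54.5)² + (y + 110.5)² = 171.00².
Subtracting pairs of circle equations eliminates x²+y² and gives linear equations (the radical axes):
127.2 x + 87.8 y = 9655.99
-223.0 x + 27.0 y = -22062.08
Solving the 2×2 system: x ≈ 95.5, y ≈ -28.4 km.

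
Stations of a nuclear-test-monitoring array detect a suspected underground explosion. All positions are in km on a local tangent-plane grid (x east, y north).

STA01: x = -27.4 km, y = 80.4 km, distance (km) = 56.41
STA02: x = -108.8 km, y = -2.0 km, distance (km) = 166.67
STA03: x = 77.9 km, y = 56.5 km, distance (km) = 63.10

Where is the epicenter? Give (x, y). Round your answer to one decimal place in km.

27.3 km east, 94.2 km north

Circle about each station: (x + 27.4)² + (y − 80.4)² = 56.41²; (x + 108.8)² + (y + 2.0)² = 166.67²; (x − 77.9)² + (y − 56.5)² = 63.10².
Subtracting the STA01 equation from the STA02 and STA03 equations removes the quadratic terms:
-162.8 x − 164.8 y = -19970.28
210.6 x − 47.8 y = 1246.22
Solving the 2×2 system: x ≈ 27.3, y ≈ 94.2 km.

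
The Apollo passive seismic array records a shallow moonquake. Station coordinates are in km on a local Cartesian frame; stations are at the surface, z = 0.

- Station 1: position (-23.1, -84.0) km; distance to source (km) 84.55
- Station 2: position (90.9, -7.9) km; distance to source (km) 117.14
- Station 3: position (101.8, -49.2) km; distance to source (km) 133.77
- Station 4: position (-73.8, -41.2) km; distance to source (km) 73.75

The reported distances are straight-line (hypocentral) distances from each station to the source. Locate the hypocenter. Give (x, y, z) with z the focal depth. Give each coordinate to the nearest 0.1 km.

Each station gives a sphere (x−x_i)² + (y−y_i)² + z² = d_i² (stations at z=0).
Subtracting the Station 1 sphere from Station 2 and Station 3: z² cancels, leaving linear equations in x and y:
228.0 x + 152.2 y = -5837.47
249.8 x + 69.6 y = -5551.44
Solving: x ≈ -19.803, y ≈ -8.689 km (keep extra digits for the depth step; rounded: -19.8, -8.7).
Then from the Station 1 sphere: z² = 84.55² − (x + 23.1)² − (y + 84.0)² with x = -19.803, y = -8.689, so z ≈ 38.289 ≈ 38.3 km.

(-19.8, -8.7, 38.3)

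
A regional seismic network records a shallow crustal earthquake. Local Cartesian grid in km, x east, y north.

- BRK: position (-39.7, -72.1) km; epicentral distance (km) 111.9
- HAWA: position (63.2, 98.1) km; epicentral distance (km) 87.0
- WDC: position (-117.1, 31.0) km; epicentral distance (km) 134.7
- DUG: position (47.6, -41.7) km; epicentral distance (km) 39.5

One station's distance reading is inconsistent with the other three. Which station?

DUG

Solve using three stations at a time. Using BRK, HAWA, WDC (subtract circle equations pairwise → linear system) gives (x, y) ≈ (17.4, 24.1).
Distances from that point to each station vs reported:
  BRK: calculated 111.9 vs reported 111.9 → residual 0.0 km
  HAWA: calculated 87.0 vs reported 87.0 → residual 0.0 km
  WDC: calculated 134.7 vs reported 134.7 → residual 0.0 km
  DUG: calculated 72.4 vs reported 39.5 → residual 32.9 km
BRK, HAWA, WDC are mutually consistent (residuals ≈ 0); DUG is off by 32.9 km.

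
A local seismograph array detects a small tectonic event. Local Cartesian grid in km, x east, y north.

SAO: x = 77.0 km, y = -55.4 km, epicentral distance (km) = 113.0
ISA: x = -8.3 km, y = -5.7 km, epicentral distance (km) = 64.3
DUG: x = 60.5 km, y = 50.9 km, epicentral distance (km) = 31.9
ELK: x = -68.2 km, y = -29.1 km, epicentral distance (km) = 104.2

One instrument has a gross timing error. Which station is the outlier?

ELK

Solve using three stations at a time. Using SAO, ISA, DUG (subtract circle equations pairwise → linear system) gives (x, y) ≈ (28.8, 46.8).
Distances from that point to each station vs reported:
  SAO: calculated 113.0 vs reported 113.0 → residual 0.0 km
  ISA: calculated 64.3 vs reported 64.3 → residual 0.0 km
  DUG: calculated 31.9 vs reported 31.9 → residual 0.0 km
  ELK: calculated 123.2 vs reported 104.2 → residual 19.0 km
SAO, ISA, DUG are mutually consistent (residuals ≈ 0); ELK is off by 19.0 km.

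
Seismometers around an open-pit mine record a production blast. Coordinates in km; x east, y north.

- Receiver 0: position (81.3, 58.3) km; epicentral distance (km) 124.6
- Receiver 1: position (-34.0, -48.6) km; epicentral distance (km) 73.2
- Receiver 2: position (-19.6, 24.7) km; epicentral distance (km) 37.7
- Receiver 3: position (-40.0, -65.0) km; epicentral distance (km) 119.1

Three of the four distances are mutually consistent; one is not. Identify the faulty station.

Solve using three stations at a time. Using Receiver 0, Receiver 2, Receiver 3 (subtract circle equations pairwise → linear system) gives (x, y) ≈ (-43.2, 54.0).
Distances from that point to each station vs reported:
  Receiver 0: calculated 124.6 vs reported 124.6 → residual 0.0 km
  Receiver 1: calculated 103.1 vs reported 73.2 → residual 29.9 km
  Receiver 2: calculated 37.7 vs reported 37.7 → residual 0.0 km
  Receiver 3: calculated 119.1 vs reported 119.1 → residual 0.0 km
Receiver 0, Receiver 2, Receiver 3 are mutually consistent (residuals ≈ 0); Receiver 1 is off by 29.9 km.

Receiver 1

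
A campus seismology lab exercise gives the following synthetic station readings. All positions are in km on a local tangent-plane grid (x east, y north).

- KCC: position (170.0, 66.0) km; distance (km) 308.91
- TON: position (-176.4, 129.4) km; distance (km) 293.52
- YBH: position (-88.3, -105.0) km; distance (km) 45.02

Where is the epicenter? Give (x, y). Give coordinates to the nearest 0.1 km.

Circle about each station: (x − 170.0)² + (y − 66.0)² = 308.91²; (x + 176.4)² + (y − 129.4)² = 293.52²; (x + 88.3)² + (y + 105.0)² = 45.02².
Subtracting the KCC equation from the TON and YBH equations removes the quadratic terms:
-692.8 x + 126.8 y = 23876.72
-516.6 x − 342.0 y = 78964.48
Solving the 2×2 system: x ≈ -60.1, y ≈ -140.1 km.

(-60.1, -140.1)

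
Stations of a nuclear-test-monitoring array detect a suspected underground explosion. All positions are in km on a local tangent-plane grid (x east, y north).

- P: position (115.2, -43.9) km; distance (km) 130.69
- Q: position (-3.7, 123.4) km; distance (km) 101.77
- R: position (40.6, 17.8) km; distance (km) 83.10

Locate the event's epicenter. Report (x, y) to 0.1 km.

90.3 km east, 84.4 km north

Circle about each station: (x − 115.2)² + (y + 43.9)² = 130.69²; (x + 3.7)² + (y − 123.4)² = 101.77²; (x − 40.6)² + (y − 17.8)² = 83.10².
Subtracting the P equation from the Q and R equations removes the quadratic terms:
-237.8 x + 334.6 y = 6765.74
-149.2 x + 123.4 y = -3058.78
Solving the 2×2 system: x ≈ 90.3, y ≈ 84.4 km.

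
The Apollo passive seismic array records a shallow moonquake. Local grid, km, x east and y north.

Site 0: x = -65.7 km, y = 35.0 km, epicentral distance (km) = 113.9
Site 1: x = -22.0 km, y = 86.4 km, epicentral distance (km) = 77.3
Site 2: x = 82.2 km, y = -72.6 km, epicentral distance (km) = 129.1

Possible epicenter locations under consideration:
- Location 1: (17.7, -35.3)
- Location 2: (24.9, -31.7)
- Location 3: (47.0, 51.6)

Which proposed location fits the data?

Location 3

For each candidate, compare |candidate − station| to the reported distance:
Location 1: residuals Site 0 4.8, Site 1 50.7, Site 2 54.6 → max 54.6 km
Location 2: residuals Site 0 1.4, Site 1 49.8, Site 2 58.7 → max 58.7 km
Location 3: residuals Site 0 0.0, Site 1 0.0, Site 2 0.0 → max 0.0 km
Only Location 3 has all residuals ≈ 0.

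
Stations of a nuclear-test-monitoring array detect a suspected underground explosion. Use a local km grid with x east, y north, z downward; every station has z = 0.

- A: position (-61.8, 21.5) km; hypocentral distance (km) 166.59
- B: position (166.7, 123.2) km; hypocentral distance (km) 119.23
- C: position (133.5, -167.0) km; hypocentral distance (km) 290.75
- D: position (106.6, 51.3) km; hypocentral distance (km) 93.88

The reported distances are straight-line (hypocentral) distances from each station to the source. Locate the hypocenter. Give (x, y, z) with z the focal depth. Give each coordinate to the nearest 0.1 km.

Each station gives a sphere (x−x_i)² + (y−y_i)² + z² = d_i² (stations at z=0).
Subtracting the A sphere from B and C: z² cancels, leaving linear equations in x and y:
457.0 x + 203.4 y = 52222.08
390.6 x − 377.0 y = -15353.57
Solving: x ≈ 65.802, y ≈ 108.901 km (keep extra digits for the depth step; rounded: 65.8, 108.9).
Then from the A sphere: z² = 166.59² − (x + 61.8)² − (y − 21.5)² with x = 65.802, y = 108.901, so z ≈ 61.895 ≈ 61.9 km.
Check against D (with the unrounded solution): distance 93.88 ≈ 93.88 km. ✓

(65.8, 108.9, 61.9)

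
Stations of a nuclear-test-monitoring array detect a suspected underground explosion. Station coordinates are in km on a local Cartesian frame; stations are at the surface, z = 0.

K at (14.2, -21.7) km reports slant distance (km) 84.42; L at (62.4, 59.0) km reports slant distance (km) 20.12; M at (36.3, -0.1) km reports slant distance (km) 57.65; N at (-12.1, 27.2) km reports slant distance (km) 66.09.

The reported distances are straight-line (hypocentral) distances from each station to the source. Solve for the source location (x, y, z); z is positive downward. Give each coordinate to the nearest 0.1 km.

Each station gives a sphere (x−x_i)² + (y−y_i)² + z² = d_i² (stations at z=0).
Subtracting the K sphere from L and M: z² cancels, leaving linear equations in x and y:
96.4 x + 161.4 y = 13424.15
44.2 x + 43.2 y = 4448.38
Solving: x ≈ 46.489, y ≈ 55.406 km (keep extra digits for the depth step; rounded: 46.5, 55.4).
Then from the K sphere: z² = 84.42² − (x − 14.2)² − (y + 21.7)² with x = 46.489, y = 55.406, so z ≈ 11.782 ≈ 11.8 km.
Check against N (with the unrounded solution): distance 66.08 ≈ 66.09 km. ✓

(46.5, 55.4, 11.8)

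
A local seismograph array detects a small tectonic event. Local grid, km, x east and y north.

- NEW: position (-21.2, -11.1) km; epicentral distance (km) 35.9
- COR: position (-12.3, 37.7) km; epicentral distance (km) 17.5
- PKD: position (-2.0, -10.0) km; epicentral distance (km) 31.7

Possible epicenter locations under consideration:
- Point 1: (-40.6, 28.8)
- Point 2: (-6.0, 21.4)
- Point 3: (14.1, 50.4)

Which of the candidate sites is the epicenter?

Point 2

For each candidate, compare |candidate − station| to the reported distance:
Point 1: residuals NEW 8.5, COR 12.2, PKD 23.0 → max 23.0 km
Point 2: residuals NEW 0.0, COR 0.0, PKD 0.0 → max 0.0 km
Point 3: residuals NEW 35.0, COR 11.8, PKD 30.8 → max 35.0 km
Only Point 2 has all residuals ≈ 0.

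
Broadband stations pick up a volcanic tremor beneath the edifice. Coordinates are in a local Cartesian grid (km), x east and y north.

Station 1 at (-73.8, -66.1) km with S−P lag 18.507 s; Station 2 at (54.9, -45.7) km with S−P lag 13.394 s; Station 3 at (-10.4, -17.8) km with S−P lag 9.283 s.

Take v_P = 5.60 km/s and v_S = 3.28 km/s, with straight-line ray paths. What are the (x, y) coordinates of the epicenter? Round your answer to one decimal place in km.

x ≈ 13.2 km, y ≈ 51.8 km

Distance from S−P lag: d = Δt · v_P v_S / (v_P − v_S) = Δt · (5.60·3.28)/(5.60−3.28) ≈ 7.9172·Δt.
So d_Station 1 = 146.52, d_Station 2 = 106.04, d_Station 3 = 73.50 km.
Circle about each station: (x + 73.8)² + (y + 66.1)² = 146.52²; (x − 54.9)² + (y + 45.7)² = 106.04²; (x + 10.4)² + (y + 17.8)² = 73.50².
Subtracting the Station 1 equation from the Station 2 and Station 3 equations removes the quadratic terms:
257.4 x + 40.8 y = 5510.48
126.8 x + 96.6 y = 6675.21
Solving the 2×2 system: x ≈ 13.2, y ≈ 51.8 km.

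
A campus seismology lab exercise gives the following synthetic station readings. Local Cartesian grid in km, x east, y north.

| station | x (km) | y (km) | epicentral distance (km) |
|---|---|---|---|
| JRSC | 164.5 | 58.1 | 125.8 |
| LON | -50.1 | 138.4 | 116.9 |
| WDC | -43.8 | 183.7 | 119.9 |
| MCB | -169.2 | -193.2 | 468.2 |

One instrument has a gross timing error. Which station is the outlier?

Solve using three stations at a time. Using JRSC, LON, WDC (subtract circle equations pairwise → linear system) gives (x, y) ≈ (66.8, 137.4).
Distances from that point to each station vs reported:
  JRSC: calculated 125.8 vs reported 125.8 → residual 0.0 km
  LON: calculated 116.9 vs reported 116.9 → residual 0.0 km
  WDC: calculated 119.9 vs reported 119.9 → residual 0.0 km
  MCB: calculated 406.2 vs reported 468.2 → residual 62.0 km
JRSC, LON, WDC are mutually consistent (residuals ≈ 0); MCB is off by 62.0 km.

MCB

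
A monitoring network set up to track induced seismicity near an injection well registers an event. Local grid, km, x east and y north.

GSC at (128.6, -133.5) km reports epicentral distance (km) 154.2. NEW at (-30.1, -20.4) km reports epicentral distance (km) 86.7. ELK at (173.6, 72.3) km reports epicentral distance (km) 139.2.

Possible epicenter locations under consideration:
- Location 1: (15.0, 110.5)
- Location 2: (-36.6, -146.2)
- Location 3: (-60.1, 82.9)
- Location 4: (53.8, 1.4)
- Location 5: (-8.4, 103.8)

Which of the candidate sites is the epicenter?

Location 4

For each candidate, compare |candidate − station| to the reported distance:
Location 1: residuals GSC 114.9, NEW 51.8, ELK 23.9 → max 114.9 km
Location 2: residuals GSC 11.5, NEW 39.3, ELK 164.0 → max 164.0 km
Location 3: residuals GSC 132.9, NEW 20.9, ELK 94.7 → max 132.9 km
Location 4: residuals GSC 0.0, NEW 0.0, ELK 0.0 → max 0.0 km
Location 5: residuals GSC 119.8, NEW 39.4, ELK 45.5 → max 119.8 km
Only Location 4 has all residuals ≈ 0.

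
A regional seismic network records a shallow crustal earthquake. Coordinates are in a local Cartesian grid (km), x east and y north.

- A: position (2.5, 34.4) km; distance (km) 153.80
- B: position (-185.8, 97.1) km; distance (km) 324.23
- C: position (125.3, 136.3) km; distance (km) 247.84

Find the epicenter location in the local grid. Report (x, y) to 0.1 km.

(67.9, -104.8)

Circle about each station: (x − 2.5)² + (y − 34.4)² = 153.80²; (x + 185.8)² + (y − 97.1)² = 324.23²; (x − 125.3)² + (y − 136.3)² = 247.84².
Subtracting the A equation from the B and C equations removes the quadratic terms:
-376.6 x + 125.4 y = -38710.21
245.6 x + 203.8 y = -4682.06
Solving the 2×2 system: x ≈ 67.9, y ≈ -104.8 km.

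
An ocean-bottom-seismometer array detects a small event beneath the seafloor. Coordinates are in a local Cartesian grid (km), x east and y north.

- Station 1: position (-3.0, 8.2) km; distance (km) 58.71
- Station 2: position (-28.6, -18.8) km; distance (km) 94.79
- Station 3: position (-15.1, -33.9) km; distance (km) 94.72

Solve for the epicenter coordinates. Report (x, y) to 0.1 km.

Circle about each station: (x + 3.0)² + (y − 8.2)² = 58.71²; (x + 28.6)² + (y + 18.8)² = 94.79²; (x + 15.1)² + (y + 33.9)² = 94.72².
Subtracting the Station 1 equation from the Station 2 and Station 3 equations removes the quadratic terms:
-51.2 x − 54.0 y = -4443.12
-24.2 x − 84.2 y = -4224.03
Solving the 2×2 system: x ≈ 48.6, y ≈ 36.2 km.
Check against Station 1 (with the unrounded x, y): √((x + 3.0)²+(y − 8.2)²) = 58.71 ≈ 58.71 km. ✓

(48.6, 36.2)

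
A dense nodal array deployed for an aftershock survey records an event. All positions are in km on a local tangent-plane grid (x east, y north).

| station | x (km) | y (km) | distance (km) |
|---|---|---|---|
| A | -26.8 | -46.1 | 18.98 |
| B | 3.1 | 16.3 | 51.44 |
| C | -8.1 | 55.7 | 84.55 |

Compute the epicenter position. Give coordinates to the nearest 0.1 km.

Circle about each station: (x + 26.8)² + (y + 46.1)² = 18.98²; (x − 3.1)² + (y − 16.3)² = 51.44²; (x + 8.1)² + (y − 55.7)² = 84.55².
Subtracting pairs of circle equations eliminates x²+y² and gives linear equations (the radical axes):
59.8 x + 124.8 y = -4853.98
37.4 x + 203.6 y = -6463.81
Solving the 2×2 system: x ≈ -24.2, y ≈ -27.3 km.

x ≈ -24.2 km, y ≈ -27.3 km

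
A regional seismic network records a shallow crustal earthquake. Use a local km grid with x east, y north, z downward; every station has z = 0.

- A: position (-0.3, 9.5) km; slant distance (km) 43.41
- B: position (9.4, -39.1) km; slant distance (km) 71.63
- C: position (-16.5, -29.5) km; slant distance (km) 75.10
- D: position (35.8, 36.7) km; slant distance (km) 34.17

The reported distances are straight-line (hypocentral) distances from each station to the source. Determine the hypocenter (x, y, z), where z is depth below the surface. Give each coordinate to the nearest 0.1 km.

Each station gives a sphere (x−x_i)² + (y−y_i)² + z² = d_i² (stations at z=0).
Subtracting the A sphere from B and C: z² cancels, leaving linear equations in x and y:
19.4 x − 97.2 y = -1719.60
-32.4 x − 78.0 y = -2703.42
Solving: x ≈ 27.591, y ≈ 23.198 km (keep extra digits for the depth step; rounded: 27.6, 23.2).
Then from the A sphere: z² = 43.41² − (x + 0.3)² − (y − 9.5)² with x = 27.591, y = 23.198, so z ≈ 30.313 ≈ 30.3 km.
Check against D (with the unrounded solution): distance 34.18 ≈ 34.17 km. ✓

(27.6, 23.2, 30.3)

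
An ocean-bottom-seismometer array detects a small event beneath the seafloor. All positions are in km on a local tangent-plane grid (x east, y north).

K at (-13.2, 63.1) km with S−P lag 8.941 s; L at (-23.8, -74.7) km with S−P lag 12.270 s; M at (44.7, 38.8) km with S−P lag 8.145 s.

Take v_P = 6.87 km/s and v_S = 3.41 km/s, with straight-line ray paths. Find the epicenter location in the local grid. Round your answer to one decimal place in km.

1.6 km east, 4.4 km north

Distance from S−P lag: d = Δt · v_P v_S / (v_P − v_S) = Δt · (6.87·3.41)/(6.87−3.41) ≈ 6.7707·Δt.
So d_K = 60.54, d_L = 83.08, d_M = 55.15 km.
Circle about each station: (x + 13.2)² + (y − 63.1)² = 60.54²; (x + 23.8)² + (y + 74.7)² = 83.08²; (x − 44.7)² + (y − 38.8)² = 55.15².
Subtracting the K equation from the L and M equations removes the quadratic terms:
-21.2 x − 275.6 y = -1246.51
115.8 x − 48.6 y = -28.75
Solving the 2×2 system: x ≈ 1.6, y ≈ 4.4 km.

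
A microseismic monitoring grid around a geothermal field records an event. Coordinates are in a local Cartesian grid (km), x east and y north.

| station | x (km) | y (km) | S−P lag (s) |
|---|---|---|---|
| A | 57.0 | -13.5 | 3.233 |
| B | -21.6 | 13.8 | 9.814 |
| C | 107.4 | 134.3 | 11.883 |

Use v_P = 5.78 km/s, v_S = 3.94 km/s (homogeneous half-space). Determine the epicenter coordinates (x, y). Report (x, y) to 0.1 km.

97.0 km east, -12.4 km north

Distance from S−P lag: d = Δt · v_P v_S / (v_P − v_S) = Δt · (5.78·3.94)/(5.78−3.94) ≈ 12.3767·Δt.
So d_A = 40.01, d_B = 121.47, d_C = 147.07 km.
Circle about each station: (x − 57.0)² + (y + 13.5)² = 40.01²; (x + 21.6)² + (y − 13.8)² = 121.47²; (x − 107.4)² + (y − 134.3)² = 147.07².
Subtracting the A equation from the B and C equations removes the quadratic terms:
-157.2 x + 54.6 y = -15928.41
100.8 x + 295.6 y = 6111.22
Solving the 2×2 system: x ≈ 97.0, y ≈ -12.4 km.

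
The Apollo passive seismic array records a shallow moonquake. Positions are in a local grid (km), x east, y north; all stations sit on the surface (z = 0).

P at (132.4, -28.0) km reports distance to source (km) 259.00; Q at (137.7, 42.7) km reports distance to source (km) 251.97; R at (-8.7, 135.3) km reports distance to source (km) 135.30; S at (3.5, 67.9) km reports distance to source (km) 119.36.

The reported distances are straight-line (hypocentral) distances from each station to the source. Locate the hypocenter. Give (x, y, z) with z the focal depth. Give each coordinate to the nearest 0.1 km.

Each station gives a sphere (x−x_i)² + (y−y_i)² + z² = d_i² (stations at z=0).
Subtracting the P sphere from Q and R: z² cancels, leaving linear equations in x and y:
10.6 x + 141.4 y = 6062.94
-282.2 x + 326.6 y = 48842.93
Solving: x ≈ -113.599, y ≈ 51.394 km (keep extra digits for the depth step; rounded: -113.6, 51.4).
Then from the P sphere: z² = 259.00² − (x − 132.4)² − (y + 28.0)² with x = -113.599, y = 51.394, so z ≈ 16.189 ≈ 16.2 km.
Check against S (with the unrounded solution): distance 119.36 ≈ 119.36 km. ✓

(-113.6, 51.4, 16.2)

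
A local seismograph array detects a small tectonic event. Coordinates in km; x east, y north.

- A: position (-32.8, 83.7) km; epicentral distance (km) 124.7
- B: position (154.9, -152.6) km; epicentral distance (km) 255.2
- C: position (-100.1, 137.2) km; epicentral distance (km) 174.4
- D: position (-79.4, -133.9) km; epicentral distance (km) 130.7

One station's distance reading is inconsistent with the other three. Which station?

Solve using three stations at a time. Using A, B, C (subtract circle equations pairwise → linear system) gives (x, y) ≈ (-71.5, -34.8).
Distances from that point to each station vs reported:
  A: calculated 124.7 vs reported 124.7 → residual 0.0 km
  B: calculated 255.2 vs reported 255.2 → residual 0.0 km
  C: calculated 174.4 vs reported 174.4 → residual 0.0 km
  D: calculated 99.4 vs reported 130.7 → residual 31.3 km
A, B, C are mutually consistent (residuals ≈ 0); D is off by 31.3 km.

D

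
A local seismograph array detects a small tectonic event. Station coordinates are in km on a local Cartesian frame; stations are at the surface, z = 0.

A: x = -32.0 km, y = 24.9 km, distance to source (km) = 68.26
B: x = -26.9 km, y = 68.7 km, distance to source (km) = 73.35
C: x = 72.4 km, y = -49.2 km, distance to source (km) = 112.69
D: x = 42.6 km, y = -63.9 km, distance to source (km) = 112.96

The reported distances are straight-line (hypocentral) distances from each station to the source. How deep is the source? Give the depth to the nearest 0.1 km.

49.6 km

Each station gives a sphere (x−x_i)² + (y−y_i)² + z² = d_i² (stations at z=0).
Subtracting the A sphere from B and C: z² cancels, leaving linear equations in x and y:
10.2 x + 87.6 y = 3078.50
208.8 x − 148.2 y = -2021.22
Solving: x ≈ 14.098, y ≈ 33.501 km (keep extra digits for the depth step; rounded: 14.1, 33.5).
Then from the A sphere: z² = 68.26² − (x + 32.0)² − (y − 24.9)² with x = 14.098, y = 33.501, so z ≈ 49.603 ≈ 49.6 km.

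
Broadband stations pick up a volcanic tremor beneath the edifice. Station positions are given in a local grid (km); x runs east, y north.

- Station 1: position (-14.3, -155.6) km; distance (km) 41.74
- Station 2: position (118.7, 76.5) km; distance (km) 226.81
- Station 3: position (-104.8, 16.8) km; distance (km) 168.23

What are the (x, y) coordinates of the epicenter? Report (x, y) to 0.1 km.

-1.4 km east, -115.9 km north

Circle about each station: (x + 14.3)² + (y + 155.6)² = 41.74²; (x − 118.7)² + (y − 76.5)² = 226.81²; (x + 104.8)² + (y − 16.8)² = 168.23².
Subtracting the Station 1 equation from the Station 2 and Station 3 equations removes the quadratic terms:
266.0 x + 464.2 y = -54174.46
-181.0 x + 344.8 y = -39709.68
Solving the 2×2 system: x ≈ -1.4, y ≈ -115.9 km.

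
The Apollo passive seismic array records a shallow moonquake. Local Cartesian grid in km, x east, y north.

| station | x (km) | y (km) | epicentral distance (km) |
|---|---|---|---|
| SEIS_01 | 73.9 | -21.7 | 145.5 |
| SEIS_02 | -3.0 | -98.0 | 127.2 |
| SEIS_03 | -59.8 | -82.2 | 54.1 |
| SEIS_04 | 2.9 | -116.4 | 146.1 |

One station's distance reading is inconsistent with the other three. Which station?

SEIS_03

Solve using three stations at a time. Using SEIS_01, SEIS_02, SEIS_04 (subtract circle equations pairwise → linear system) gives (x, y) ≈ (-67.7, 11.5).
Distances from that point to each station vs reported:
  SEIS_01: calculated 145.5 vs reported 145.5 → residual 0.0 km
  SEIS_02: calculated 127.2 vs reported 127.2 → residual 0.0 km
  SEIS_03: calculated 94.0 vs reported 54.1 → residual 39.9 km
  SEIS_04: calculated 146.1 vs reported 146.1 → residual 0.0 km
SEIS_01, SEIS_02, SEIS_04 are mutually consistent (residuals ≈ 0); SEIS_03 is off by 39.9 km.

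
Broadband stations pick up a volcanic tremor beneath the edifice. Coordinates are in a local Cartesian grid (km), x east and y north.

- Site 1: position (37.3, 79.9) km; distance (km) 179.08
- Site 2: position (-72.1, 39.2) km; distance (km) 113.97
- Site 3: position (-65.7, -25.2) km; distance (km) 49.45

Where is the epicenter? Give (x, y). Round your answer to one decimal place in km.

Circle about each station: (x − 37.3)² + (y − 79.9)² = 179.08²; (x + 72.1)² + (y − 39.2)² = 113.97²; (x + 65.7)² + (y + 25.2)² = 49.45².
Subtracting pairs of circle equations eliminates x²+y² and gives linear equations (the radical axes):
-218.8 x − 81.4 y = 18040.24
-206.0 x − 210.2 y = 26800.57
Solving the 2×2 system: x ≈ -55.1, y ≈ -73.5 km.
Check against Site 1 (with the unrounded x, y): √((x − 37.3)²+(y − 79.9)²) = 179.08 ≈ 179.08 km. ✓

(-55.1, -73.5)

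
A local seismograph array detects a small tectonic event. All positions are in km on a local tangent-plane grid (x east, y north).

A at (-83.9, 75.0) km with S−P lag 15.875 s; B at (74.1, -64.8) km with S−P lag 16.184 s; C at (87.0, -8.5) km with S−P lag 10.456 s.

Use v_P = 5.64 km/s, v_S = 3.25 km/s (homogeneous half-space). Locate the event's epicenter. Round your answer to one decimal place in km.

Distance from S−P lag: d = Δt · v_P v_S / (v_P − v_S) = Δt · (5.64·3.25)/(5.64−3.25) ≈ 7.6695·Δt.
So d_A = 121.75, d_B = 124.12, d_C = 80.19 km.
Circle about each station: (x + 83.9)² + (y − 75.0)² = 121.75²; (x − 74.1)² + (y + 64.8)² = 124.12²; (x − 87.0)² + (y + 8.5)² = 80.19².
Subtracting the A equation from the B and C equations removes the quadratic terms:
316.0 x − 279.6 y = -3557.07
341.8 x − 167.0 y = 3369.67
Solving the 2×2 system: x ≈ 35.9, y ≈ 53.3 km.

(35.9, 53.3)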